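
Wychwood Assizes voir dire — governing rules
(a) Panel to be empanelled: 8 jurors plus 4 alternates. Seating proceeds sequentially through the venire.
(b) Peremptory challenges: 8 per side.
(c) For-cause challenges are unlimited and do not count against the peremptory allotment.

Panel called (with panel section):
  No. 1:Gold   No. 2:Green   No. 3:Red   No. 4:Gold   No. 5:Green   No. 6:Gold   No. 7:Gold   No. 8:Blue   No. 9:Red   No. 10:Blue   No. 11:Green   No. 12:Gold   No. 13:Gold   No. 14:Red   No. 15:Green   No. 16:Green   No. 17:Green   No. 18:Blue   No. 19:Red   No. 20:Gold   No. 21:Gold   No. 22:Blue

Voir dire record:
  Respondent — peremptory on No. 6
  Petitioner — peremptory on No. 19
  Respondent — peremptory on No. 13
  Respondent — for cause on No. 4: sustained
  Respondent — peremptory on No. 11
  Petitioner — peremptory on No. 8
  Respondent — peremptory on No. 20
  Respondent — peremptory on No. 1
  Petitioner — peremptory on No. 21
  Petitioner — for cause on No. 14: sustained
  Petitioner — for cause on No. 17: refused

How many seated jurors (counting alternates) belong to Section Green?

Removed: #1, #4, #6, #8, #11, #13, #14, #19, #20, #21.
Seated (12 incl. alternates): #2, #3, #5, #7, #9, #10, #12, #15, #16, #17, #18, #22.
Of those, in Section Green: #2, #5, #15, #16, #17 → 5.

5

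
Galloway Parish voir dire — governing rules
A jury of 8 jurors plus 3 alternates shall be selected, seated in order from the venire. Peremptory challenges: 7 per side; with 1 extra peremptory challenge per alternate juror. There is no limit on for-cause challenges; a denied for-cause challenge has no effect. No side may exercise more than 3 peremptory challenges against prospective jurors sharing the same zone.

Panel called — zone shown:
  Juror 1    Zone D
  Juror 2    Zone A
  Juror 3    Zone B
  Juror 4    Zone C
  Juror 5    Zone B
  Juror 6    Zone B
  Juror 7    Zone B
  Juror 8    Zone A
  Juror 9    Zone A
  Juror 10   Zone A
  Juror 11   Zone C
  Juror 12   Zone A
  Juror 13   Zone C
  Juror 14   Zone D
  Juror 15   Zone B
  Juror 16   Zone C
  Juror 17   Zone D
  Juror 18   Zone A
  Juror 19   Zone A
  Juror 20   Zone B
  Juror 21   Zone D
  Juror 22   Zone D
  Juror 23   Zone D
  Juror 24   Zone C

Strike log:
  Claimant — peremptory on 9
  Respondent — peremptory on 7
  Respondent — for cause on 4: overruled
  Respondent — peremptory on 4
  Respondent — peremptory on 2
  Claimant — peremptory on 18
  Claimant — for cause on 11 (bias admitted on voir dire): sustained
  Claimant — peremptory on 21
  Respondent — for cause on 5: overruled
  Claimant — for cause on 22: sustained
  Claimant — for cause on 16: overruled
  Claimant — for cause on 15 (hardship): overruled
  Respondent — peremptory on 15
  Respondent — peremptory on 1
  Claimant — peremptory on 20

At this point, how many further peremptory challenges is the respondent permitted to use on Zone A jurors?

Respondent peremptories so far: #7, #4, #2, #15, #1 — 5 of 10 used, 5 left overall.
Against Zone A: #2 — 1 used; per-zone cap 3 leaves 2.
Binding limit: min(5, 2) = 2.

2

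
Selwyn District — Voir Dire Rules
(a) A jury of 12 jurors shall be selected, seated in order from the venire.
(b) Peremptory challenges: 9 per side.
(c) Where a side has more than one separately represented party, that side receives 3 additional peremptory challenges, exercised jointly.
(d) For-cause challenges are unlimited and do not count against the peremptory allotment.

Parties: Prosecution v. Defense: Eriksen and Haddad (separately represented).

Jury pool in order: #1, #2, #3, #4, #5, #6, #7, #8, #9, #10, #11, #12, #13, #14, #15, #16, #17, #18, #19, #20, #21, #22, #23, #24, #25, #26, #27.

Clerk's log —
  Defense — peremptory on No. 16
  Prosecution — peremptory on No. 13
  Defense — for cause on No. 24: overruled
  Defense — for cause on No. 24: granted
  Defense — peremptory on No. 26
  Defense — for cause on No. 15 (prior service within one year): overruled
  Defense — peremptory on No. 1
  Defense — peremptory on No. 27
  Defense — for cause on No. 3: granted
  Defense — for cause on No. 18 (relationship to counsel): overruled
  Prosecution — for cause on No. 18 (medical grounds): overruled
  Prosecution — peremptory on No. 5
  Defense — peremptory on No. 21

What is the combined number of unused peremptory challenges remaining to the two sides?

Prosecution allotment: 9. Defense allotment: 9 base + 3 multi-party = 12.
Prosecution peremptories used: #13, #5 — 2 (the for-cause on #18 doesn't count).
Defense peremptories used: #16, #26, #1, #27, #21 — 5 (for-cause on #24, #24, #15, #3, #18 don't count).
Remaining: (9 − 2) + (12 − 5) = 14.

14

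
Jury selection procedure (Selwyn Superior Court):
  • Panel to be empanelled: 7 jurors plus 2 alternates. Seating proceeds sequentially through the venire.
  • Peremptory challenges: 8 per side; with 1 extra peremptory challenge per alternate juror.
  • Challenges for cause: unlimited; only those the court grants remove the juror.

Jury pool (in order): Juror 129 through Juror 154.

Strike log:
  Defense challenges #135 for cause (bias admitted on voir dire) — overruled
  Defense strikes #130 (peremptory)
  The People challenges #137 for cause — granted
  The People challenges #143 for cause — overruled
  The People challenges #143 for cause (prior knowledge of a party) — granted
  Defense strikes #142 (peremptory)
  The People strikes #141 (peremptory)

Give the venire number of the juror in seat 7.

Removed: #130, #137, #141, #142, #143. (#135 stays — for-cause denied.)
Seating in order: seats 1–7 → #129, #131, #132, #133, #134, #135, #136; alternates → #138, #139.
So seat 7 is #136.

136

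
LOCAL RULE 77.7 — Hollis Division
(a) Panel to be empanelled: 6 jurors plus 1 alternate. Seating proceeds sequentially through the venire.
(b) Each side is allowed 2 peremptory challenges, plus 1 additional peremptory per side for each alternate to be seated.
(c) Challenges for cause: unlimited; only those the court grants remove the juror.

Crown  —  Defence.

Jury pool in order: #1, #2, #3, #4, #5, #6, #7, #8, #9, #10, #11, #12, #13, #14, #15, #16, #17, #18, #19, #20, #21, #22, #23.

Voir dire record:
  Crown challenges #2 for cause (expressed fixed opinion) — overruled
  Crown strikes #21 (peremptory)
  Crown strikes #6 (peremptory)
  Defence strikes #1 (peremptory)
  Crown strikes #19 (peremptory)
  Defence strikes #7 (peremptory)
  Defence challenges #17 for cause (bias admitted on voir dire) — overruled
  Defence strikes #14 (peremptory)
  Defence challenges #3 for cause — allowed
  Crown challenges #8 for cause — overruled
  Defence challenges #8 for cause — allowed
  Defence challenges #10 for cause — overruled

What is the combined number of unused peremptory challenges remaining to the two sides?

0

Crown allotment: 2 base + 1 × 1 alternate = 3. Defence allotment: 2 base + 1 × 1 alternate = 3.
Crown peremptories used: #21, #6, #19 — 3 (for-cause on #2, #8 don't count).
Defence peremptories used: #1, #7, #14 — 3 (for-cause on #17, #3, #8, #10 don't count).
Remaining: (3 − 3) + (3 − 3) = 0.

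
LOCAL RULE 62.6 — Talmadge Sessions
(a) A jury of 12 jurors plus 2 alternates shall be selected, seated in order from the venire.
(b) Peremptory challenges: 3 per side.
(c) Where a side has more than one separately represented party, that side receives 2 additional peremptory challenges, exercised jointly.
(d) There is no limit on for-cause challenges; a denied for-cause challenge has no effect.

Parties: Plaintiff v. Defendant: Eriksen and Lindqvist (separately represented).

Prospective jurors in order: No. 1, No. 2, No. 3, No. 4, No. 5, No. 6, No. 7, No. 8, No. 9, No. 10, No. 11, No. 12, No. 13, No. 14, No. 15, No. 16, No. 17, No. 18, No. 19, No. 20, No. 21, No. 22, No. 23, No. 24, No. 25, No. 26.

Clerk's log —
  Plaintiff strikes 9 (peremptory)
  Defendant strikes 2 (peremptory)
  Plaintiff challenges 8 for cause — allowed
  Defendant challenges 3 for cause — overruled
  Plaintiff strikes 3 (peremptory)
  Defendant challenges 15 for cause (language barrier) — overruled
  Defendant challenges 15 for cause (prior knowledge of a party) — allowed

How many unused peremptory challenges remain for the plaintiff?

Plaintiff allotment: 3.
Plaintiff peremptories used: #9, #3 — 2 (the for-cause on #8 doesn't count).
Remaining: 3 − 2 = 1.

1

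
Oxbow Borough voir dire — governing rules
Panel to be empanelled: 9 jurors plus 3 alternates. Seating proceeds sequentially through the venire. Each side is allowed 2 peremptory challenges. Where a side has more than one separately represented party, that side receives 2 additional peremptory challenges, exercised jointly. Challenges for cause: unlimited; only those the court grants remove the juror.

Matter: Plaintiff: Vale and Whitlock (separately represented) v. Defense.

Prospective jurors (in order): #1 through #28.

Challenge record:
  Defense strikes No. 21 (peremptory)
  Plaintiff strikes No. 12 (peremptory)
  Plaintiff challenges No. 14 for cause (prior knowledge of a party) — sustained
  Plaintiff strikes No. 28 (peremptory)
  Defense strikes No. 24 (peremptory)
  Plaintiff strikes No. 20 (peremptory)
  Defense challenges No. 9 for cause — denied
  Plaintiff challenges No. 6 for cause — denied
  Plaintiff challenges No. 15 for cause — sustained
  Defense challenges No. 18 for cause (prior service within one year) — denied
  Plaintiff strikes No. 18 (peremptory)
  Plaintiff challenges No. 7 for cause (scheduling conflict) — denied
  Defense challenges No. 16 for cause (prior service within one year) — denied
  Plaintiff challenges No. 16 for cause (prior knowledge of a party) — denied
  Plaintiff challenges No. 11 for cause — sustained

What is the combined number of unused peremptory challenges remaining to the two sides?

Plaintiff allotment: 2 base + 2 multi-party = 4. Defense allotment: 2.
Plaintiff peremptories used: #12, #28, #20, #18 — 4 (for-cause on #14, #6, #15, #7, #16, #11 don't count).
Defense peremptories used: #21, #24 — 2 (for-cause on #9, #18, #16 don't count).
Remaining: (4 − 4) + (2 − 2) = 0.

0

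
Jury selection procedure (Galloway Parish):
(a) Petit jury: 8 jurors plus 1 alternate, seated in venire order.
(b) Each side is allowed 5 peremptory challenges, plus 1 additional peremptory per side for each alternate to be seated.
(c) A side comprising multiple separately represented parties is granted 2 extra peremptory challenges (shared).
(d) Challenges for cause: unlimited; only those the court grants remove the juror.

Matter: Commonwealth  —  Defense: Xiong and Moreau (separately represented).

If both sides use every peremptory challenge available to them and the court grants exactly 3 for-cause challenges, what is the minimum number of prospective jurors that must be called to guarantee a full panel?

Seats to fill: 8 + 1 alternates = 9.
Peremptories — Commonwealth: 5 + 1×1 = 6; Defense: 5 + 1×1 + 2 = 8; total 14.
For-cause removals: 3.
Minimum venire: 9 + 14 + 3 = 26.

26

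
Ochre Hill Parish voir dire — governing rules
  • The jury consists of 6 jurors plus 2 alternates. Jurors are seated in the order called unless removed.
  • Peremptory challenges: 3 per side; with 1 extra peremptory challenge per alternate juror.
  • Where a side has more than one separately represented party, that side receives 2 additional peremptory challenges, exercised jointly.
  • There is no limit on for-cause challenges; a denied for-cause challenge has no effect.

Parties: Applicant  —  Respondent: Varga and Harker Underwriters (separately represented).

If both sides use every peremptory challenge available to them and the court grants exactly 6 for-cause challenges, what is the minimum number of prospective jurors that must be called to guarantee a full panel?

Seats to fill: 6 + 2 alternates = 8.
Peremptories — Applicant: 3 + 1×2 = 5; Respondent: 3 + 1×2 + 2 = 7; total 12.
For-cause removals: 6.
Minimum venire: 8 + 12 + 6 = 26.

26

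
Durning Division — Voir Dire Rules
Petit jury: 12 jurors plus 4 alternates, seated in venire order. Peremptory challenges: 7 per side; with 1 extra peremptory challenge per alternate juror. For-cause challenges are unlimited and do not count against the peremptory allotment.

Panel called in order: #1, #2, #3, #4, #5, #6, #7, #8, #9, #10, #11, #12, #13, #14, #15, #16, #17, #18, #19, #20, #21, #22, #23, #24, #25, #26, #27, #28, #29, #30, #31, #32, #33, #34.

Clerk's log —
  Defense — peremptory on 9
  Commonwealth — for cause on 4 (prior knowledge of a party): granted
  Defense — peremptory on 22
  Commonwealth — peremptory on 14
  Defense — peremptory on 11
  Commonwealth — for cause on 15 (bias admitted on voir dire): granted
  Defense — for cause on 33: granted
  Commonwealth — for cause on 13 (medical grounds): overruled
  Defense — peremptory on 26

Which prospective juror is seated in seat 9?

12

Removed: #4, #9, #11, #14, #15, #22, #26, #33. (#13 stays — for-cause denied.)
Seating in order: seats 1–12 → #1, #2, #3, #5, #6, #7, #8, #10, #12, #13, #16, #17; alternates → #18, #19, #20, #21.
So seat 9 is #12.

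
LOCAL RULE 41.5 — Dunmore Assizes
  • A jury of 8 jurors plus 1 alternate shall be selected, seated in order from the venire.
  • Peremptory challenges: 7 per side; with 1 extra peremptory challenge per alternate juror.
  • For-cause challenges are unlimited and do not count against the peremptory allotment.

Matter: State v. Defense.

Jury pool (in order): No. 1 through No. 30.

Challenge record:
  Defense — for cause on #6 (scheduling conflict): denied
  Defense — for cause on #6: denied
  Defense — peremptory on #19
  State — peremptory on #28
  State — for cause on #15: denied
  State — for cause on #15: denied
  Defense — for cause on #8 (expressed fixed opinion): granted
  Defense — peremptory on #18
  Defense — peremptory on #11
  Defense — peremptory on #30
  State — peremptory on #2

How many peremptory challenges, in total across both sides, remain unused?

State allotment: 7 base + 1 × 1 alternate = 8. Defense allotment: 7 base + 1 × 1 alternate = 8.
State peremptories used: #28, #2 — 2 (for-cause on #15, #15 don't count).
Defense peremptories used: #19, #18, #11, #30 — 4 (for-cause on #6, #6, #8 don't count).
Remaining: (8 − 2) + (8 − 4) = 10.

10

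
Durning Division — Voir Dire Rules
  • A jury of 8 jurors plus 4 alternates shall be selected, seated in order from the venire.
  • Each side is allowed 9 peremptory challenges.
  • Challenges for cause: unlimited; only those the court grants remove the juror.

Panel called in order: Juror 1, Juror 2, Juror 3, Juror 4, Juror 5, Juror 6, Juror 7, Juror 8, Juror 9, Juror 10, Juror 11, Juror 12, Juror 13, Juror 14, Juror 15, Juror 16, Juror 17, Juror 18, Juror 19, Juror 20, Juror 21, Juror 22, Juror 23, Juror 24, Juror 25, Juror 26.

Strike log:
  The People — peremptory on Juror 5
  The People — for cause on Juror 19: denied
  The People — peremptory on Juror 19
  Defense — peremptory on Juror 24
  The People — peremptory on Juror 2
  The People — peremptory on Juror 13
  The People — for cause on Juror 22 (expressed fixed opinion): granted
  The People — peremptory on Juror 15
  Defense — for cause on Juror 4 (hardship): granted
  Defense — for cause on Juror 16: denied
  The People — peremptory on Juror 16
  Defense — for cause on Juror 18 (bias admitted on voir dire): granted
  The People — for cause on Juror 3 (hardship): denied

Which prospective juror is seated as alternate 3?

Removed: #2, #4, #5, #13, #15, #16, #18, #19, #22, #24. (#3 stays — for-cause denied.)
Seating in order: seats 1–8 → #1, #3, #6, #7, #8, #9, #10, #11; alternates → #12, #14, #17, #20.
So alternate 3 is #17.

17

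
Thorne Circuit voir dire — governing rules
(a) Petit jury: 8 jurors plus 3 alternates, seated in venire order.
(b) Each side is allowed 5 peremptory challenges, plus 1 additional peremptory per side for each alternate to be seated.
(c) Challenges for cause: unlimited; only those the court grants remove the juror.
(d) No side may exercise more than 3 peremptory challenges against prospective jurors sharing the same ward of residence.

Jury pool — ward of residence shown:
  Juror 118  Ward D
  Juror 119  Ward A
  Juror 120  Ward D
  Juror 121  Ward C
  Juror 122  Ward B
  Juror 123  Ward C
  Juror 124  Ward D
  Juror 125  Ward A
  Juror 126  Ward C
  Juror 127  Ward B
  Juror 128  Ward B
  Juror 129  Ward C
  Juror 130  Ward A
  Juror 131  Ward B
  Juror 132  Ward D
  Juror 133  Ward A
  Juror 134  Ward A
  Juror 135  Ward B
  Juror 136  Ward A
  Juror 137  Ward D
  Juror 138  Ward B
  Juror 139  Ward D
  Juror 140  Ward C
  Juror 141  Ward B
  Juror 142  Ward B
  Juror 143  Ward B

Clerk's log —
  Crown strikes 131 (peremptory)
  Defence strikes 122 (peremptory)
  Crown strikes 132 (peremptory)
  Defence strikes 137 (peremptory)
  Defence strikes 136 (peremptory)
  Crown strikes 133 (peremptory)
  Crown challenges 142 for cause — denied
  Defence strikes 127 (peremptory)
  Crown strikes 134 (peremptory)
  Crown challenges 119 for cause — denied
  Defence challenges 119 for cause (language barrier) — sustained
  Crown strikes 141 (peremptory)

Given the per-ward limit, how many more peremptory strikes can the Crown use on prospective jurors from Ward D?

2

Crown peremptories so far: #131, #132, #133, #134, #141 — 5 of 8 used, 3 left overall.
Against Ward D: #132 — 1 used; per-ward cap 3 leaves 2.
Binding limit: min(3, 2) = 2.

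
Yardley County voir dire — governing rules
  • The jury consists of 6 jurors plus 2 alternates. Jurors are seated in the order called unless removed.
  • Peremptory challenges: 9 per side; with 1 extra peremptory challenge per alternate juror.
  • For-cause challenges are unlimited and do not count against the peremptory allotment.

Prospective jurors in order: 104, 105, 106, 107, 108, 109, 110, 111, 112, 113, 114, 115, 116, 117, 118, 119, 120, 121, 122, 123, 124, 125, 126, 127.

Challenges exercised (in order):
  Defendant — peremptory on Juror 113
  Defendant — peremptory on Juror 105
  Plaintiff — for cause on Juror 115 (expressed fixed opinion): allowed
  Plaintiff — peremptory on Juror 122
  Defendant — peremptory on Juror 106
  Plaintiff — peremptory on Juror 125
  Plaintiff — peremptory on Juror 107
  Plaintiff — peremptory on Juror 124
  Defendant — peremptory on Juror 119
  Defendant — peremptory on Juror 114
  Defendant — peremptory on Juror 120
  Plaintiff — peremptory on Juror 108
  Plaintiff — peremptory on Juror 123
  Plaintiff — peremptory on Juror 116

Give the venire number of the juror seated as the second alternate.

121

Removed: #105, #106, #107, #108, #113, #114, #115, #116, #119, #120, #122, #123, #124, #125.
Seating in order: seats 1–6 → #104, #109, #110, #111, #112, #117; alternates → #118, #121.
So alternate 2 is #121.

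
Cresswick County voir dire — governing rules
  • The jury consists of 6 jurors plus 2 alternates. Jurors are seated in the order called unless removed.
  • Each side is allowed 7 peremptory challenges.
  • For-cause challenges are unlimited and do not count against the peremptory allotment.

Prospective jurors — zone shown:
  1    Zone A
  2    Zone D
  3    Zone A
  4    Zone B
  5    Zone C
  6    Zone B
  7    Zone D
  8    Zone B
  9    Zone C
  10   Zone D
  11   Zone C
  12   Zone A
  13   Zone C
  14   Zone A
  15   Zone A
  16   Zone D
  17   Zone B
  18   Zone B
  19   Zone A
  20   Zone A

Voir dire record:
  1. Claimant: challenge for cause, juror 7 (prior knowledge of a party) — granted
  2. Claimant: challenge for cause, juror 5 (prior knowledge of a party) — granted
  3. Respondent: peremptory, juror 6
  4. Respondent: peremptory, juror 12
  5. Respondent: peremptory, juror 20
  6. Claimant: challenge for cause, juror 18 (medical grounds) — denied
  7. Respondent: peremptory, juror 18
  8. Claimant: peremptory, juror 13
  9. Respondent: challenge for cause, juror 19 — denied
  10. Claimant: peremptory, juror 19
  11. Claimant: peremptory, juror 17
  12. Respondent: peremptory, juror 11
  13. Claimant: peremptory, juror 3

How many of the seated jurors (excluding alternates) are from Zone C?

Removed: #3, #5, #6, #7, #11, #12, #13, #17, #18, #19, #20.
Seated jurors 1–6: #1, #2, #4, #8, #9, #10 (alternates #14, #15 not counted).
Of those, in Zone C: #9 → 1.

1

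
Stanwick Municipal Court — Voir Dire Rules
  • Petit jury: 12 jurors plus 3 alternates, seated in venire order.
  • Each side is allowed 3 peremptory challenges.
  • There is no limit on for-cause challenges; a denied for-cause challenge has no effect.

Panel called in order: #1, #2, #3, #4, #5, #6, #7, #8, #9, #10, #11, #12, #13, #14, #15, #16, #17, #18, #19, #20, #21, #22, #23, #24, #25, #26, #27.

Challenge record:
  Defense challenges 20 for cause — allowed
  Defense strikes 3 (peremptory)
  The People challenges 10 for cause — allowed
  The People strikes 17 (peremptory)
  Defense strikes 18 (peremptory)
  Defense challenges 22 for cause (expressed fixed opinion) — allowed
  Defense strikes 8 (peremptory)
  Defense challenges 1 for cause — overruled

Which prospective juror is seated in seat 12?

Removed: #3, #8, #10, #17, #18, #20, #22. (#1 stays — for-cause denied.)
Seating in order: seats 1–12 → #1, #2, #4, #5, #6, #7, #9, #11, #12, #13, #14, #15; alternates → #16, #19, #21.
So seat 12 is #15.

15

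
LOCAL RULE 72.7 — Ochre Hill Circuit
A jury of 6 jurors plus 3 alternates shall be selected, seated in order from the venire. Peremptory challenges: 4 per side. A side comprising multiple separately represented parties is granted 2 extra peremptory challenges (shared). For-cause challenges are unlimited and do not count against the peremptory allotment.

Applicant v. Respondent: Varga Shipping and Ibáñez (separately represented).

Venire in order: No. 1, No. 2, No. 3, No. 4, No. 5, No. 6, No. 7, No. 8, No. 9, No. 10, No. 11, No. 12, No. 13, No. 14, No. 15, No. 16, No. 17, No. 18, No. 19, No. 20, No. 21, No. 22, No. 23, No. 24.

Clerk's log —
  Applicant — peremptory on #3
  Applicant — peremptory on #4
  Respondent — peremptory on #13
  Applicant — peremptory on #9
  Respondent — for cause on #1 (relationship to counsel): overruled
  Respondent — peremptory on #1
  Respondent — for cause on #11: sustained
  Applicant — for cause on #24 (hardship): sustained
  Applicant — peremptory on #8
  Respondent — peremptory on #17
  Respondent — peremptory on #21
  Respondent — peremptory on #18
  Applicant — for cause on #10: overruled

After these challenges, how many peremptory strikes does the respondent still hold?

Respondent allotment: 4 base + 2 multi-party = 6.
Respondent peremptories used: #13, #1, #17, #21, #18 — 5 (for-cause on #1, #11 don't count).
Remaining: 6 − 5 = 1.

1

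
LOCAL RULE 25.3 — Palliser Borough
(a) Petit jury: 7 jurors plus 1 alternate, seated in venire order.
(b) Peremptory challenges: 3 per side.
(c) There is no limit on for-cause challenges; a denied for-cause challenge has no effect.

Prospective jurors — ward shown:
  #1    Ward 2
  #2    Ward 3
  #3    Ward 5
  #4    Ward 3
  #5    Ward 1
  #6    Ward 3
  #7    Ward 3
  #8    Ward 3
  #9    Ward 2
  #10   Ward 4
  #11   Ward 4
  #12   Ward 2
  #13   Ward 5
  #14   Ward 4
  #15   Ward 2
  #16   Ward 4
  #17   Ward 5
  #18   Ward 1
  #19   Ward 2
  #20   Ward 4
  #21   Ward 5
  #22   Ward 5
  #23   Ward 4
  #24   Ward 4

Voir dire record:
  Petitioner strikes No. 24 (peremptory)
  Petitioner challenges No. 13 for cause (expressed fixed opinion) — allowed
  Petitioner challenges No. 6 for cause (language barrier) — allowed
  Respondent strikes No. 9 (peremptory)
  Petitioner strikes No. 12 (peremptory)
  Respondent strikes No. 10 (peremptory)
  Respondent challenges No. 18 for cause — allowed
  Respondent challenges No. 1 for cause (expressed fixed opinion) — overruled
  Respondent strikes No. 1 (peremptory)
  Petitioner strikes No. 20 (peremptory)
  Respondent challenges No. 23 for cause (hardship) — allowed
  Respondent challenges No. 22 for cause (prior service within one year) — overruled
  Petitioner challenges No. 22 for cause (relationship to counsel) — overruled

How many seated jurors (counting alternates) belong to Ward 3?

4

Removed: #1, #6, #9, #10, #12, #13, #18, #20, #23, #24.
Seated (8 incl. alternates): #2, #3, #4, #5, #7, #8, #11, #14.
Of those, in Ward 3: #2, #4, #7, #8 → 4.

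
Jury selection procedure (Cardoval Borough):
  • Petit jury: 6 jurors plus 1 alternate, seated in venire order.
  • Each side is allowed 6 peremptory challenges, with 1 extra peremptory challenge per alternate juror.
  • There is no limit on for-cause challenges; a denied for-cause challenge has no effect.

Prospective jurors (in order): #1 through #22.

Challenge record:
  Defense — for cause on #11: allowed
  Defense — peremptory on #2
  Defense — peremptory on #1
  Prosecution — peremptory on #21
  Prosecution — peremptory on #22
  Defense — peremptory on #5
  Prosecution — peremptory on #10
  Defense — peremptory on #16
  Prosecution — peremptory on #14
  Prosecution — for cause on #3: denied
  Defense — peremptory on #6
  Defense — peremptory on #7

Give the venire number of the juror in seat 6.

Removed: #1, #2, #5, #6, #7, #10, #11, #14, #16, #21, #22. (#3 stays — for-cause denied.)
Seating in order: seats 1–6 → #3, #4, #8, #9, #12, #13; alternates → #15.
So seat 6 is #13.

13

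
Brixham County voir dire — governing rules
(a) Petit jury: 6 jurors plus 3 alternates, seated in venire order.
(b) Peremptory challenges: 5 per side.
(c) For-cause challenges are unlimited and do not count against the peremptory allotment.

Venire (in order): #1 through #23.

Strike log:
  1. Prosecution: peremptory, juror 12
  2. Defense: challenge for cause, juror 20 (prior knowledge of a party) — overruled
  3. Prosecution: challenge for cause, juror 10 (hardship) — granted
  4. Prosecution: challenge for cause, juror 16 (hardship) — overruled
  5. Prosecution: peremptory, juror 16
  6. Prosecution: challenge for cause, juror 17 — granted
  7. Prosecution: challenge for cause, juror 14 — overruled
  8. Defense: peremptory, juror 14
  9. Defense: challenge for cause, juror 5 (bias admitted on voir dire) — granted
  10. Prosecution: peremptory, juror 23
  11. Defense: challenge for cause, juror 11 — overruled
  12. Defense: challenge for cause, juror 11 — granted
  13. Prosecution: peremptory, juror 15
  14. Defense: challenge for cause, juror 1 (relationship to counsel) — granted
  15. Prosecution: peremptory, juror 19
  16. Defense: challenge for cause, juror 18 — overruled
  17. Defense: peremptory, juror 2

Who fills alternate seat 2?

18

Removed: #1, #2, #5, #10, #11, #12, #14, #15, #16, #17, #19, #23. (#18, #20 stay — for-cause denied.)
Filling seats in venire order through position 8: #3, #4, #6, #7, #8, #9, #13, #18.
So alternate 2 is #18.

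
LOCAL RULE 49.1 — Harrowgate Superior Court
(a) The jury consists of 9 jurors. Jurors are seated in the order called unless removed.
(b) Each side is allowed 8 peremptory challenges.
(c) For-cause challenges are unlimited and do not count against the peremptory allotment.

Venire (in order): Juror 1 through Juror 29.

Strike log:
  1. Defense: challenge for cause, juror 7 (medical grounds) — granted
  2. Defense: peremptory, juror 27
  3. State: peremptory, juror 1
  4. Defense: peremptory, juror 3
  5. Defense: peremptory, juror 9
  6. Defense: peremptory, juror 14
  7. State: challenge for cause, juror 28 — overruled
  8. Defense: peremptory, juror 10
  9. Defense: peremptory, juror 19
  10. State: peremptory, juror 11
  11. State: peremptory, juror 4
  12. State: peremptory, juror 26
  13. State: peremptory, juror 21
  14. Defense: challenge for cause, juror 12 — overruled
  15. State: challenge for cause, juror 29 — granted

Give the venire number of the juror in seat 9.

17

Removed: #1, #3, #4, #7, #9, #10, #11, #14, #19, #21, #26, #27, #29. (#12, #28 stay — for-cause denied.)
Filling seats in venire order through position 9: #2, #5, #6, #8, #12, #13, #15, #16, #17.
So seat 9 is #17.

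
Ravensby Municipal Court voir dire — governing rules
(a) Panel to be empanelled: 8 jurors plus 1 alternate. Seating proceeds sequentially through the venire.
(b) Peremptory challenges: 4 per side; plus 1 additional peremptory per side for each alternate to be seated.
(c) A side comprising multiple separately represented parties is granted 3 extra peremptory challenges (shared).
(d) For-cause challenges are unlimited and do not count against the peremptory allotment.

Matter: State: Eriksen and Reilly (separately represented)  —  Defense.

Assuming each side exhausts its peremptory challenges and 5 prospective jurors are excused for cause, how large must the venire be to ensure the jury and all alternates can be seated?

Seats to fill: 8 + 1 alternates = 9.
Peremptories — State: 4 + 1×1 + 3 = 8; Defense: 4 + 1×1 = 5; total 13.
For-cause removals: 5.
Minimum venire: 9 + 13 + 5 = 27.

27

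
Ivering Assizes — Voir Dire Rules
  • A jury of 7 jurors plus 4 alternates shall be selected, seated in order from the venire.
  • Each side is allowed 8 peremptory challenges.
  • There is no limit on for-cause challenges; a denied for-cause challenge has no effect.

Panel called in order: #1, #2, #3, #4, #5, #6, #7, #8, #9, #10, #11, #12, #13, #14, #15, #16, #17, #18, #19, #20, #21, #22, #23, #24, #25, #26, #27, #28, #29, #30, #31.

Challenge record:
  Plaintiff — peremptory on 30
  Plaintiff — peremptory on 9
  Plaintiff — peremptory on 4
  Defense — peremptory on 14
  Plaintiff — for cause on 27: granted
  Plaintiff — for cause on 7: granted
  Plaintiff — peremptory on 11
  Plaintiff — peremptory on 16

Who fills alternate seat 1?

Removed: #4, #7, #9, #11, #14, #16, #27, #30.
Seating in order: seats 1–7 → #1, #2, #3, #5, #6, #8, #10; alternates → #12, #13, #15, #17.
So alternate 1 is #12.

12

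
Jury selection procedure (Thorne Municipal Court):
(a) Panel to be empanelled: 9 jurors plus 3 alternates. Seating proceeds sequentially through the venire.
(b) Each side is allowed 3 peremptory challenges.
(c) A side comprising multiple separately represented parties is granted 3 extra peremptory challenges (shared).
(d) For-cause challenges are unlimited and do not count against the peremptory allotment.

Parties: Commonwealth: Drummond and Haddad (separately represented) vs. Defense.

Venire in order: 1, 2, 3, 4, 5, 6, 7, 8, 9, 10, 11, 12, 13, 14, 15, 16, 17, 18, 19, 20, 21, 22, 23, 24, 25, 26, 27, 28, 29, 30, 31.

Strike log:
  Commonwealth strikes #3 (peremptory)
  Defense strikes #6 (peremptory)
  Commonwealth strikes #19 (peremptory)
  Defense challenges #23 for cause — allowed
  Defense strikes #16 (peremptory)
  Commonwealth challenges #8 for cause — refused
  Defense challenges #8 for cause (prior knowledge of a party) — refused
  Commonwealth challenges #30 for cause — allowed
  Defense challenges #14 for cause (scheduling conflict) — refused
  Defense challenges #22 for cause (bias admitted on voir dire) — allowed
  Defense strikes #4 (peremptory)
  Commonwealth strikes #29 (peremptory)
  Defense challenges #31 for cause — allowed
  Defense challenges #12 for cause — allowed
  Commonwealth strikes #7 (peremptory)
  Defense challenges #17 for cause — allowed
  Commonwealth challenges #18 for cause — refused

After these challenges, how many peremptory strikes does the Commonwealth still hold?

2

Commonwealth allotment: 3 base + 3 multi-party = 6.
Commonwealth peremptories used: #3, #19, #29, #7 — 4 (for-cause on #8, #30, #18 don't count).
Remaining: 6 − 4 = 2.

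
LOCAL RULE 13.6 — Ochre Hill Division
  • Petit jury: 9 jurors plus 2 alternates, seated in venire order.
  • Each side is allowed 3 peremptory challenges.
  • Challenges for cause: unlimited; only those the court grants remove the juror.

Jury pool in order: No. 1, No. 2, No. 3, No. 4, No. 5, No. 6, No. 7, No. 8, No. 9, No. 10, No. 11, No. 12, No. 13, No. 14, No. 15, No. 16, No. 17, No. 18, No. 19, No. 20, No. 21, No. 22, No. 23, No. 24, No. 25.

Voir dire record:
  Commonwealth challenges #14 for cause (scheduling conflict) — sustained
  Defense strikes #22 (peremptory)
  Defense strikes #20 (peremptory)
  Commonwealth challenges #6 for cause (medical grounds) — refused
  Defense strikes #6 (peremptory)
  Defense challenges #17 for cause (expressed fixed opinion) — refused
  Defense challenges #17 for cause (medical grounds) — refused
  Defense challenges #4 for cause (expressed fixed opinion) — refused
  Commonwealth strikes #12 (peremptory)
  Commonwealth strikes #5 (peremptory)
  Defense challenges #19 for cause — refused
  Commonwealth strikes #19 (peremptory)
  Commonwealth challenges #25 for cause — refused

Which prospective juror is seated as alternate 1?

13

Removed: #5, #6, #12, #14, #19, #20, #22. (#4, #17, #25 stay — for-cause denied.)
Filling seats in venire order through position 10: #1, #2, #3, #4, #7, #8, #9, #10, #11, #13.
So alternate 1 is #13.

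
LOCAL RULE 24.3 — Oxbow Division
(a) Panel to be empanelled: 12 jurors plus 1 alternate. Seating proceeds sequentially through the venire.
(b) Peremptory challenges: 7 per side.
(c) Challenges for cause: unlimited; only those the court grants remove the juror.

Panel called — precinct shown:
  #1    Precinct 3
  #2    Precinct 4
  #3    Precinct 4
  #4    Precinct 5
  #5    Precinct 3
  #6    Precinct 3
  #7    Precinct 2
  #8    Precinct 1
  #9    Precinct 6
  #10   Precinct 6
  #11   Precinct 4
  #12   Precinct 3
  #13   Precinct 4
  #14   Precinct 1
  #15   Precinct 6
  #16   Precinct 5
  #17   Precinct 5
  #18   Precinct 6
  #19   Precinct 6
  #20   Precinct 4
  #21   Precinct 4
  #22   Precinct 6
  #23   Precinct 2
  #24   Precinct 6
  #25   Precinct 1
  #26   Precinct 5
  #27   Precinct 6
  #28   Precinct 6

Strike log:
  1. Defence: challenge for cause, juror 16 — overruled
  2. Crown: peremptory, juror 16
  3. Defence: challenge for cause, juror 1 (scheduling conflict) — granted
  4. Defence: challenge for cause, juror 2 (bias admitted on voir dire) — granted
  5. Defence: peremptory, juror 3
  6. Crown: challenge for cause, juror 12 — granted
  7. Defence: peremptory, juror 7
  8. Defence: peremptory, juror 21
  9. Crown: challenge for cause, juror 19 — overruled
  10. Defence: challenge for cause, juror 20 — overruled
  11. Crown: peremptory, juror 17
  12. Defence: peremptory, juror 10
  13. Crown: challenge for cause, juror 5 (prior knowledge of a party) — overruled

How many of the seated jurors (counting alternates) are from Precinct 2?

0

Removed: #1, #2, #3, #7, #10, #12, #16, #17, #21.
Seated (13 incl. alternates): #4, #5, #6, #8, #9, #11, #13, #14, #15, #18, #19, #20, #22.
None of those are in Precinct 2 → 0.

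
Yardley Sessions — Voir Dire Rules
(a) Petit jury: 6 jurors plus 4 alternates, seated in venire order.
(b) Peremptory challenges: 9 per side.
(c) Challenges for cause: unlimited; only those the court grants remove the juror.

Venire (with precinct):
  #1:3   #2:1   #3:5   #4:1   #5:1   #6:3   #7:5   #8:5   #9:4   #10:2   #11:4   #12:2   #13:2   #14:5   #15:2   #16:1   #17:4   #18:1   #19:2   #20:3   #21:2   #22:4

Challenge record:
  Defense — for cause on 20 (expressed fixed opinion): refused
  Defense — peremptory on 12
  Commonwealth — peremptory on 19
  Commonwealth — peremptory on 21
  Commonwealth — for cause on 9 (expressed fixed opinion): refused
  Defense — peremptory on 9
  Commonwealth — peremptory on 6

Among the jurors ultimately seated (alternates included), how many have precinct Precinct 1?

3

Removed: #6, #9, #12, #19, #21.
Seated (10 incl. alternates): #1, #2, #3, #4, #5, #7, #8, #10, #11, #13.
Of those, in Precinct 1: #2, #4, #5 → 3.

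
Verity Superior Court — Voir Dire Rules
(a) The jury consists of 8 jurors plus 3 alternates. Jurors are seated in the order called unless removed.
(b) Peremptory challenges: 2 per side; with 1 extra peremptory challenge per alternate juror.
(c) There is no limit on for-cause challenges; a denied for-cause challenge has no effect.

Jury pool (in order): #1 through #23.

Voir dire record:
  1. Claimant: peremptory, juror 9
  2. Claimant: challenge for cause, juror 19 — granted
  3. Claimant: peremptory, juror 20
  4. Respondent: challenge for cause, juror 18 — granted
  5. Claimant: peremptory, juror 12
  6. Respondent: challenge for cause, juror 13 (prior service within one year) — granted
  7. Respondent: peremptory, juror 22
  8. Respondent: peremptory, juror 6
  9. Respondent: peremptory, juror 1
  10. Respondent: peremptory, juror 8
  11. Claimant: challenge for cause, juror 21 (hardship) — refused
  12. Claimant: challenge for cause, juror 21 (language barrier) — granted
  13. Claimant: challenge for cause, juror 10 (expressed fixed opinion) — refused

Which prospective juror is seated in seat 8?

Removed: #1, #6, #8, #9, #12, #13, #18, #19, #20, #21, #22. (#10 stays — for-cause denied.)
Seating in order: seats 1–8 → #2, #3, #4, #5, #7, #10, #11, #14; alternates → #15, #16, #17.
So seat 8 is #14.

14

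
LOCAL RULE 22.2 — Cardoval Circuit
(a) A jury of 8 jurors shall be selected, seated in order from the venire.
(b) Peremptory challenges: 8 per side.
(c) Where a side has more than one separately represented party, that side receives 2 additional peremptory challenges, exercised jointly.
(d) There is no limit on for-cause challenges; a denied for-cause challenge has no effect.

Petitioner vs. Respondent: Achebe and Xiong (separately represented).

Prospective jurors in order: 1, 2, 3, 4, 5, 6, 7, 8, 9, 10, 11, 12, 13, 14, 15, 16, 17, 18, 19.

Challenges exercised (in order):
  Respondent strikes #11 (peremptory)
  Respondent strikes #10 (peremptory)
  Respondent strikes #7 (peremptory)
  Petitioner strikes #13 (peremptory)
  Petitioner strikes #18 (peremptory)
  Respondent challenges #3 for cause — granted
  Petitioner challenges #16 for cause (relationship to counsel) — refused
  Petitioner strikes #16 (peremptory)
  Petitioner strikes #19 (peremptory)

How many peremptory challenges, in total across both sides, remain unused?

Petitioner allotment: 8. Respondent allotment: 8 base + 2 multi-party = 10.
Petitioner peremptories used: #13, #18, #16, #19 — 4 (the for-cause on #16 doesn't count).
Respondent peremptories used: #11, #10, #7 — 3 (the for-cause on #3 doesn't count).
Remaining: (8 − 4) + (10 − 3) = 11.

11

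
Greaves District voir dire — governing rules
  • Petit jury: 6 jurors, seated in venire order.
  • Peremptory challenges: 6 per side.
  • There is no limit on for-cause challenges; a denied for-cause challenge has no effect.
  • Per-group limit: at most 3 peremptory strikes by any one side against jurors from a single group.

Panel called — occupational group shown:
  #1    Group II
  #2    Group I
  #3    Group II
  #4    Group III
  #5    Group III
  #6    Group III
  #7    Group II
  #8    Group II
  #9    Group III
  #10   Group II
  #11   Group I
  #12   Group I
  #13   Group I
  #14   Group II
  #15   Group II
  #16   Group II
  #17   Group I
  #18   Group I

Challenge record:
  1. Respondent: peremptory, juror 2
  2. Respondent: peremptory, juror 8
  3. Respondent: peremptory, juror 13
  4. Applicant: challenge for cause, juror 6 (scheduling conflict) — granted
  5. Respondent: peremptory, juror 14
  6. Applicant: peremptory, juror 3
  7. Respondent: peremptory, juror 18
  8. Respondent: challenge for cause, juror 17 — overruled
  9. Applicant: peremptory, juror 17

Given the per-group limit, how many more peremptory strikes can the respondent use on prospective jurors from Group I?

0

Respondent peremptories so far: #2, #8, #13, #14, #18 — 5 of 6 used, 1 left overall.
Against Group I: #2, #13, #18 — 3 used; per-group cap 3 leaves 0.
Binding limit: min(1, 0) = 0.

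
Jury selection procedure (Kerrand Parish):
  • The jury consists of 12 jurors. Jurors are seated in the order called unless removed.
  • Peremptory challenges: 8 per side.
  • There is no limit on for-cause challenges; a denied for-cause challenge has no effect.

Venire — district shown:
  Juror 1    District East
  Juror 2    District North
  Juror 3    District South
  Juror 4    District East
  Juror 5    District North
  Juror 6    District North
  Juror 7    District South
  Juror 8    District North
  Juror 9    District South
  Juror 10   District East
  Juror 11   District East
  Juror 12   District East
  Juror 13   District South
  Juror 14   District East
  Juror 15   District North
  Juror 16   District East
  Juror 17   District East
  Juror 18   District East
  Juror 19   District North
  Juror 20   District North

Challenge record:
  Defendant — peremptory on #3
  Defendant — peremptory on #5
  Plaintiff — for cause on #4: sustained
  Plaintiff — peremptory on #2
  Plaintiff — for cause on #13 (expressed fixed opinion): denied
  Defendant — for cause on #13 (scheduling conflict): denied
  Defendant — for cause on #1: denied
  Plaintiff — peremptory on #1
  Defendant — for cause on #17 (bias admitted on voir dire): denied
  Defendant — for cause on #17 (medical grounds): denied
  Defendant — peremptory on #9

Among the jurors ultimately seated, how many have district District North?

Removed: #1, #2, #3, #4, #5, #9.
Seated jurors 1–12: #6, #7, #8, #10, #11, #12, #13, #14, #15, #16, #17, #18.
Of those, in District North: #6, #8, #15 → 3.

3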